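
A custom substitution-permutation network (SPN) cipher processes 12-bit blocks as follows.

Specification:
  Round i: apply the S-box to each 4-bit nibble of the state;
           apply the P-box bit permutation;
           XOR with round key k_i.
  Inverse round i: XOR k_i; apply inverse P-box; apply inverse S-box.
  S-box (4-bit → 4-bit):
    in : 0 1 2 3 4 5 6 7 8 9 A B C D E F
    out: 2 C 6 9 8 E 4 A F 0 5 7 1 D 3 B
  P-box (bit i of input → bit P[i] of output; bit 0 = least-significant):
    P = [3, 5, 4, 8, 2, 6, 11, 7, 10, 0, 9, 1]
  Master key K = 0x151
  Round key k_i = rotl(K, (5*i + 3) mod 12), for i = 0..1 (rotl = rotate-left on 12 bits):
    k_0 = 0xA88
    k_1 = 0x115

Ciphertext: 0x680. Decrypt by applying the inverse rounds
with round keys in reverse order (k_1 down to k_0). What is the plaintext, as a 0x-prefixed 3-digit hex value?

s_0 = ciphertext = 0x680
s_1 = InvRound(s_0, k_1) = 0xB31
s_2 = InvRound(s_1, k_0) = 0x048

0x048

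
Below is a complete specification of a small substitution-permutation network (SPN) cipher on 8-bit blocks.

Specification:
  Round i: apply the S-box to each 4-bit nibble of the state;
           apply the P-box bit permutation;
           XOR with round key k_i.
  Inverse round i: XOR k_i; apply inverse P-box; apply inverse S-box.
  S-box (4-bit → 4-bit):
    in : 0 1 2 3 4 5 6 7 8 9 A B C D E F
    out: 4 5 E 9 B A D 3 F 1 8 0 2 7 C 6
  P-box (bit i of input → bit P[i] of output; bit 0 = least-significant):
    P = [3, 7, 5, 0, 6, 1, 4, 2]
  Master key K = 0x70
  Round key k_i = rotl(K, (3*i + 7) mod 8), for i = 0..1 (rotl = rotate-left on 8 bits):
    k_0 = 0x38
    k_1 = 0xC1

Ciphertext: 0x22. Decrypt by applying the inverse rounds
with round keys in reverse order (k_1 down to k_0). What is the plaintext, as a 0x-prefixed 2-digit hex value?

0x79

s_0 = ciphertext = 0x22
s_1 = InvRound(s_0, k_1) = 0x72
s_2 = InvRound(s_1, k_0) = 0x79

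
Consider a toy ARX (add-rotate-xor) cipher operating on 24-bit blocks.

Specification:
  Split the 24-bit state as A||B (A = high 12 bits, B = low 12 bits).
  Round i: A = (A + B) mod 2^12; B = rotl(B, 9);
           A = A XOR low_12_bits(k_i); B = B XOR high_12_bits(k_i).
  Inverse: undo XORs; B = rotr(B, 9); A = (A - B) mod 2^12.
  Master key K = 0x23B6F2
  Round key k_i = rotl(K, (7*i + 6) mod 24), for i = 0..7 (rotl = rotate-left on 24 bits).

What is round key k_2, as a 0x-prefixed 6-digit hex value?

K = 0x23B6F2
k_0 = rotl(K, (7*0+6) mod 24) = rotl(K, 6) = 0xEDBC88
k_1 = rotl(K, (7*1+6) mod 24) = rotl(K, 13) = 0xDE4476
k_2 = rotl(K, (7*2+6) mod 24) = rotl(K, 20) = 0x223B6F

0x223B6F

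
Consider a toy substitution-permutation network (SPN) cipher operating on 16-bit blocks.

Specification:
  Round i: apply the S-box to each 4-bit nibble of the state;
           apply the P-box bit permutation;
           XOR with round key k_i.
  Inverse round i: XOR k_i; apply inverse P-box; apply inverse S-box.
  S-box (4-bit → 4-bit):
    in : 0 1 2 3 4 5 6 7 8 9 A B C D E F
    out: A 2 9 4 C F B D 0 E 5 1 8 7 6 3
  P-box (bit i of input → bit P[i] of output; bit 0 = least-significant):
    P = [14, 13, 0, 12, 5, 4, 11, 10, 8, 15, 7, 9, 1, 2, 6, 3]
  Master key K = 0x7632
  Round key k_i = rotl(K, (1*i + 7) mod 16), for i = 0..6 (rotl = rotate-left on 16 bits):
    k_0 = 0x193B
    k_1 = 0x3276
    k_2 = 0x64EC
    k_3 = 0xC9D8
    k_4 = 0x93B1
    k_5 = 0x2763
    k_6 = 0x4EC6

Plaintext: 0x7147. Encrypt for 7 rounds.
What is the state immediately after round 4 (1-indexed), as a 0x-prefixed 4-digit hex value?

0x2461

s_0 = plaintext = 0x7147
s_1 = Round(s_0, k_0) = 0xC570
s_2 = Round(s_1, k_1) = 0x8DDE
s_3 = Round(s_2, k_2) = 0xCD5D
s_4 = Round(s_3, k_3) = 0x2461
s_5 = Round(s_4, k_4) = 0xB50B
s_6 = Round(s_5, k_5) = 0xE0F1
s_7 = Round(s_6, k_6) = 0xECB2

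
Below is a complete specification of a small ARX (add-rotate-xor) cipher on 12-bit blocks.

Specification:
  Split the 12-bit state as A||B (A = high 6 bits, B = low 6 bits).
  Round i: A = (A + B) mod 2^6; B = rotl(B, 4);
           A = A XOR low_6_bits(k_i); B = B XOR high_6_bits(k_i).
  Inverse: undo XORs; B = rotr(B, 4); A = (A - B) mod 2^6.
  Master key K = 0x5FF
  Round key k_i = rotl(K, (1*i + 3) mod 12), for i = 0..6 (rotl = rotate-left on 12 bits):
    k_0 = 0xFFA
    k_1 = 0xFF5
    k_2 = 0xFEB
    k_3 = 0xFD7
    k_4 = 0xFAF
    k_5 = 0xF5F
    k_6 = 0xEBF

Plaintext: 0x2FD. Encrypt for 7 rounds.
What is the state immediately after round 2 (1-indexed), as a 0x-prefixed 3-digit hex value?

s_0 = plaintext = 0x2FD
s_1 = Round(s_0, k_0) = 0xCA0
s_2 = Round(s_1, k_1) = 0x9F7
s_3 = Round(s_2, k_2) = 0xD42
s_4 = Round(s_3, k_3) = 0x81F
s_5 = Round(s_4, k_4) = 0x409
s_6 = Round(s_5, k_5) = 0x1AF
s_7 = Round(s_6, k_6) = 0x281

0x9F7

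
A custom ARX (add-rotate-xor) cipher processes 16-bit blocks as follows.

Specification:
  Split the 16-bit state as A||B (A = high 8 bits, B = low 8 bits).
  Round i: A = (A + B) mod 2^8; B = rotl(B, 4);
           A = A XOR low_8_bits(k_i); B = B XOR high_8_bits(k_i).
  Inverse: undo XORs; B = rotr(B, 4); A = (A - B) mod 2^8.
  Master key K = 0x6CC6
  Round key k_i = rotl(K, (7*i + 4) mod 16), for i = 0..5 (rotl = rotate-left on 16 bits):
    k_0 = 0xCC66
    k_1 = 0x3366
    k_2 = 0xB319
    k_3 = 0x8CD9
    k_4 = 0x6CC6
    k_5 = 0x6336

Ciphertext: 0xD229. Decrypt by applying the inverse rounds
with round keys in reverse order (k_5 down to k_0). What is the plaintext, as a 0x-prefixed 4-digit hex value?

0xBBC4

s_0 = ciphertext = 0xD229
s_1 = InvRound(s_0, k_5) = 0x40A4
s_2 = InvRound(s_1, k_4) = 0xFA8C
s_3 = InvRound(s_2, k_3) = 0x2300
s_4 = InvRound(s_3, k_2) = 0xFF3B
s_5 = InvRound(s_4, k_1) = 0x1980
s_6 = InvRound(s_5, k_0) = 0xBBC4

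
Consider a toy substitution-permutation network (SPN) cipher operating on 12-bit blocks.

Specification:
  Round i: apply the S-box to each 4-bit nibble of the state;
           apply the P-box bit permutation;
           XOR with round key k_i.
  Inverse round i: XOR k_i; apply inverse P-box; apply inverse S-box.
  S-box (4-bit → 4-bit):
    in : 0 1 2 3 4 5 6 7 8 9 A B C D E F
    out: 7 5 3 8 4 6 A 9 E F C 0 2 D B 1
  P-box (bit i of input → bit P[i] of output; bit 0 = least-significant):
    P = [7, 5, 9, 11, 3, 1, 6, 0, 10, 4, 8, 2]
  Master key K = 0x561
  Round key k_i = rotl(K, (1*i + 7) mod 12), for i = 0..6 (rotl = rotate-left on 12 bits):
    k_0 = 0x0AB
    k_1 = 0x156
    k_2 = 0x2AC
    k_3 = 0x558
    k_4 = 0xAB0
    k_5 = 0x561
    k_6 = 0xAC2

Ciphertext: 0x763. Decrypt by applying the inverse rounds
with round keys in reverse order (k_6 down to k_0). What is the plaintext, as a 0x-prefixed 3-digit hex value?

0x086

s_0 = ciphertext = 0x763
s_1 = InvRound(s_0, k_6) = 0x13E
s_2 = InvRound(s_1, k_5) = 0xE9B
s_3 = InvRound(s_2, k_4) = 0xFEC
s_4 = InvRound(s_3, k_3) = 0x6B9
s_5 = InvRound(s_4, k_2) = 0xE3B
s_6 = InvRound(s_5, k_1) = 0xDD8
s_7 = InvRound(s_6, k_0) = 0x086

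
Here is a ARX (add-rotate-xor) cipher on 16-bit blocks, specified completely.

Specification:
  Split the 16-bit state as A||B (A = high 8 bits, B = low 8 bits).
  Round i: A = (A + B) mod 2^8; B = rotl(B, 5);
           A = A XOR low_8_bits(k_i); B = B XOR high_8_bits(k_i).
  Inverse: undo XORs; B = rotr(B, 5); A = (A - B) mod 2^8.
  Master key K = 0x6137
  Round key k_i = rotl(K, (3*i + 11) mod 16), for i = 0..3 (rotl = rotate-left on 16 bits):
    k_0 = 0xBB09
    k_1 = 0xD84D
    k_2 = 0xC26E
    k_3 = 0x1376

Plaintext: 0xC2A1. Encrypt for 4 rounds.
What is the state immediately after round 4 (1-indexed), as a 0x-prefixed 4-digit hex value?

0xECEF

s_0 = plaintext = 0xC2A1
s_1 = Round(s_0, k_0) = 0x6A8F
s_2 = Round(s_1, k_1) = 0xB429
s_3 = Round(s_2, k_2) = 0xB3E7
s_4 = Round(s_3, k_3) = 0xECEF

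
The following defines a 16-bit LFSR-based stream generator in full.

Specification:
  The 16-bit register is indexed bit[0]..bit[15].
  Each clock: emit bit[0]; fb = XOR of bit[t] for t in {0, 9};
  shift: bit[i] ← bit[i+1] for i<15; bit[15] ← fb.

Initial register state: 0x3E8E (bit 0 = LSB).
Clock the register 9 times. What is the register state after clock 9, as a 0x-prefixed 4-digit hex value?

reg_0 = 0x3E8E
clock 1: out=0, reg = 0x9F47
clock 2: out=1, reg = 0x4FA3
clock 3: out=1, reg = 0x27D1
clock 4: out=1, reg = 0x13E8
clock 5: out=0, reg = 0x89F4
clock 6: out=0, reg = 0x44FA
clock 7: out=0, reg = 0x227D
clock 8: out=1, reg = 0x113E
clock 9: out=0, reg = 0x089F

0x089F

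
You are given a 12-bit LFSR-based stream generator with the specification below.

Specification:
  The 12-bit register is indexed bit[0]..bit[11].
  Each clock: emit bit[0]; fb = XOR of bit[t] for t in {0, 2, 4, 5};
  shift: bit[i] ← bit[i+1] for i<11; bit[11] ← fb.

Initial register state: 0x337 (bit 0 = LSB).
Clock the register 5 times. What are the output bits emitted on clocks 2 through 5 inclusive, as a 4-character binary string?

1101

reg_0 = 0x337
clock 1: out=1, reg = 0x19B
clock 2: out=1, reg = 0x0CD
clock 3: out=1, reg = 0x066
clock 4: out=0, reg = 0x033
clock 5: out=1, reg = 0x819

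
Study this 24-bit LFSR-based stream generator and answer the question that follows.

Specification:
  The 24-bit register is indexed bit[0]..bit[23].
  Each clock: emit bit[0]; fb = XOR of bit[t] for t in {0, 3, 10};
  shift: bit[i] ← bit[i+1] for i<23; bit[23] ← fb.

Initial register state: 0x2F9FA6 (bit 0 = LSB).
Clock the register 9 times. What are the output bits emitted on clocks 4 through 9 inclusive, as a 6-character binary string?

reg_0 = 0x2F9FA6
clock 1: out=0, reg = 0x97CFD3
clock 2: out=1, reg = 0x4BE7E9
clock 3: out=1, reg = 0xA5F3F4
clock 4: out=0, reg = 0x52F9FA
clock 5: out=0, reg = 0xA97CFD
clock 6: out=1, reg = 0xD4BE7E
clock 7: out=0, reg = 0x6A5F3F
clock 8: out=1, reg = 0xB52F9F
clock 9: out=1, reg = 0xDA97CF

001011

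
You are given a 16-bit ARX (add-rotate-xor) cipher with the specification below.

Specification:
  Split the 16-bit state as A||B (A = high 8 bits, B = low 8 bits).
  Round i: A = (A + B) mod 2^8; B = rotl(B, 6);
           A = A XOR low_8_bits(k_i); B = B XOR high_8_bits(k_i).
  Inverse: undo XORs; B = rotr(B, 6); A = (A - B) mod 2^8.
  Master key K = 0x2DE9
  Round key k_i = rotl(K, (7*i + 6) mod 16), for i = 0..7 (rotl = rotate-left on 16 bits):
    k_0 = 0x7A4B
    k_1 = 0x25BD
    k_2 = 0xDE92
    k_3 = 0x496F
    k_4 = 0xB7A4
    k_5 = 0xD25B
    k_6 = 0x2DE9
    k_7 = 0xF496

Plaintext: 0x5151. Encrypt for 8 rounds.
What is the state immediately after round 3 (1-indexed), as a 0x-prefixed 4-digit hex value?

0xCA75

s_0 = plaintext = 0x5151
s_1 = Round(s_0, k_0) = 0xE92E
s_2 = Round(s_1, k_1) = 0xAAAE
s_3 = Round(s_2, k_2) = 0xCA75
s_4 = Round(s_3, k_3) = 0x5014
s_5 = Round(s_4, k_4) = 0xC0B2
s_6 = Round(s_5, k_5) = 0x297E
s_7 = Round(s_6, k_6) = 0x4EB2
s_8 = Round(s_7, k_7) = 0x9658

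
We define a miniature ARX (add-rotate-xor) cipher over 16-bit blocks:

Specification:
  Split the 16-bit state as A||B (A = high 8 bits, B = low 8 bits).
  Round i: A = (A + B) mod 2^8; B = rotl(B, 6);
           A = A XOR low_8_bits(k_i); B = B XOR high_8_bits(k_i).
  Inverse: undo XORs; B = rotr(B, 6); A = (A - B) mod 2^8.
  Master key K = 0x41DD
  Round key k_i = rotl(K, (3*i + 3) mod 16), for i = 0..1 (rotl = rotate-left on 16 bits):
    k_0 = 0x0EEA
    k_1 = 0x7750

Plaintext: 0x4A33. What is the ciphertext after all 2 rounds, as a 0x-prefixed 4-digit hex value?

s_0 = plaintext = 0x4A33
s_1 = Round(s_0, k_0) = 0x97C2
s_2 = Round(s_1, k_1) = 0x09C7

0x09C7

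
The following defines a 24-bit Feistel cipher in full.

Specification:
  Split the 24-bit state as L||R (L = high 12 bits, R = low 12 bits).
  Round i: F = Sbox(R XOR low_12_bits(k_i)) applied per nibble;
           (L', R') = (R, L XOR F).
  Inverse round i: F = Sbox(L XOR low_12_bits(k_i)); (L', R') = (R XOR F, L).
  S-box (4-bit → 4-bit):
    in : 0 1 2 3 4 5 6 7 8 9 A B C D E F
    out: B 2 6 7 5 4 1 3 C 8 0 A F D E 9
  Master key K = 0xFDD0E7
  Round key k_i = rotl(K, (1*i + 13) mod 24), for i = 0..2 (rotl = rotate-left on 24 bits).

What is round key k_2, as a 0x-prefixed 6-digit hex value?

0x73FEE8

K = 0xFDD0E7
k_0 = rotl(K, (1*0+13) mod 24) = rotl(K, 13) = 0x1CFFBA
k_1 = rotl(K, (1*1+13) mod 24) = rotl(K, 14) = 0x39FF74
k_2 = rotl(K, (1*2+13) mod 24) = rotl(K, 15) = 0x73FEE8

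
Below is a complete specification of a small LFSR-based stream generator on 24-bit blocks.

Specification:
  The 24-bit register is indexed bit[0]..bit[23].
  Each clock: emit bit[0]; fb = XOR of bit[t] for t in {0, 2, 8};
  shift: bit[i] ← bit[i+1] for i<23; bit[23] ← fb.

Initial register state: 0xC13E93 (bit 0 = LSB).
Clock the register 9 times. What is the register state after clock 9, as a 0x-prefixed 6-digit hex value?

0x04E09F

reg_0 = 0xC13E93
clock 1: out=1, reg = 0xE09F49
clock 2: out=1, reg = 0x704FA4
clock 3: out=0, reg = 0x3827D2
clock 4: out=0, reg = 0x9C13E9
clock 5: out=1, reg = 0x4E09F4
clock 6: out=0, reg = 0x2704FA
clock 7: out=0, reg = 0x13827D
clock 8: out=1, reg = 0x09C13E
clock 9: out=0, reg = 0x04E09F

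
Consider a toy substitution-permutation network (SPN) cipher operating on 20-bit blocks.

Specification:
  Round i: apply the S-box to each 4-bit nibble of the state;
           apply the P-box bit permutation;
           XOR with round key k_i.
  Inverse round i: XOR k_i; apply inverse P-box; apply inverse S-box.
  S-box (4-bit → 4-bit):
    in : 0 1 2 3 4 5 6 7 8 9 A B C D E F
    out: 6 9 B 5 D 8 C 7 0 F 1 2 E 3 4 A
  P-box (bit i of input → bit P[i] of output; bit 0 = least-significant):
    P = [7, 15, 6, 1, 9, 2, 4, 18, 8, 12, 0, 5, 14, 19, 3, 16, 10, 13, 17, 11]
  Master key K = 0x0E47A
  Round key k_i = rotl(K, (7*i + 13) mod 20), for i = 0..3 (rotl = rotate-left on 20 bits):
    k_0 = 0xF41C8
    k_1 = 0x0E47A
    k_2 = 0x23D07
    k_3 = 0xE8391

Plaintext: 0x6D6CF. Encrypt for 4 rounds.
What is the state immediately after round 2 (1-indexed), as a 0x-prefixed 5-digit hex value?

0x4795D

s_0 = plaintext = 0x6D6CF
s_1 = Round(s_0, k_0) = 0x189FF
s_2 = Round(s_1, k_1) = 0x4795D
s_3 = Round(s_2, k_2) = 0xCE0AE
s_4 = Round(s_3, k_3) = 0xCB9D8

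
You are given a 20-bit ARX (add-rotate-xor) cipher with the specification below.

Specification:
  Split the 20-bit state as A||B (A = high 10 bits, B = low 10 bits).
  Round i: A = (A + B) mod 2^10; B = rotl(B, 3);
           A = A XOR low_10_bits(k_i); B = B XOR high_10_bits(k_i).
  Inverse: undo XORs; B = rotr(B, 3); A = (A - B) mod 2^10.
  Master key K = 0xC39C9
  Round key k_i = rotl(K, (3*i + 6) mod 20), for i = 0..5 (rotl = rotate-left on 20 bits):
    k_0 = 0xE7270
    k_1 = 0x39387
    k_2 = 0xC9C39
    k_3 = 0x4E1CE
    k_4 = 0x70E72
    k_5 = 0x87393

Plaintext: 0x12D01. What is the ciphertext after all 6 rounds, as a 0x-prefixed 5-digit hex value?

s_0 = plaintext = 0x12D01
s_1 = Round(s_0, k_0) = 0xCF396
s_2 = Round(s_1, k_1) = 0x55453
s_3 = Round(s_2, k_2) = 0x645BF
s_4 = Round(s_3, k_3) = 0xA78C3
s_5 = Round(s_4, k_4) = 0x44FDA
s_6 = Round(s_5, k_5) = 0xDF8CB

0xDF8CB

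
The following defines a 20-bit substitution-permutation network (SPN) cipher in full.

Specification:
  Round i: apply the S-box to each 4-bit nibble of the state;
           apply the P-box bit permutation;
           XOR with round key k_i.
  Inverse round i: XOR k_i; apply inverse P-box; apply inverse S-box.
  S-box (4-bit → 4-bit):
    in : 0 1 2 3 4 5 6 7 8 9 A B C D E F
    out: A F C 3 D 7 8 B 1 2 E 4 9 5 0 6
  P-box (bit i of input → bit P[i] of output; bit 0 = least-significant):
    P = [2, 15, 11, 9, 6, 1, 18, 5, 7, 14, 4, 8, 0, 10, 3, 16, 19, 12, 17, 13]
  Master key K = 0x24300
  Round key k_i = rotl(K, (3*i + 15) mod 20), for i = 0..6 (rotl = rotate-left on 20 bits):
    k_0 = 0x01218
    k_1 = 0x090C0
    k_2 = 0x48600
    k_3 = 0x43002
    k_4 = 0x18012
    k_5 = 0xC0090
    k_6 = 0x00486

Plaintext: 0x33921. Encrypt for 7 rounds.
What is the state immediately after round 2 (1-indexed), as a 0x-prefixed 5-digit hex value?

s_0 = plaintext = 0x33921
s_1 = Round(s_0, k_0) = 0xCCC3D
s_2 = Round(s_1, k_1) = 0x9B907
s_3 = Round(s_2, k_2) = 0x4542E
s_4 = Round(s_3, k_3) = 0xA15BB
s_5 = Round(s_4, k_4) = 0x6FC8B
s_6 = Round(s_5, k_5) = 0xC2D58
s_7 = Round(s_6, k_6) = 0xD2458

0x9B907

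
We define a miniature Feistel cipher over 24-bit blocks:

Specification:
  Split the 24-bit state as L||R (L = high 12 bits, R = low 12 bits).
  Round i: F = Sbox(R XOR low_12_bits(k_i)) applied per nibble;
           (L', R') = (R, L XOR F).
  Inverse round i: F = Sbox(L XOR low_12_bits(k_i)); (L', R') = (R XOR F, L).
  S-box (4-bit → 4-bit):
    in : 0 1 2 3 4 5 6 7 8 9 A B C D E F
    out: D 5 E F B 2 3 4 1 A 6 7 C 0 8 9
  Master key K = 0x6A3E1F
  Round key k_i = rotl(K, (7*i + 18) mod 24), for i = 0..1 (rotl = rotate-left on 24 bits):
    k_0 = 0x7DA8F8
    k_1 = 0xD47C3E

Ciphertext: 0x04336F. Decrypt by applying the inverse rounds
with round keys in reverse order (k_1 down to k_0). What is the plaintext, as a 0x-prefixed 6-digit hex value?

s_0 = ciphertext = 0x04336F
s_1 = InvRound(s_0, k_1) = 0xF2F043
s_2 = InvRound(s_1, k_0) = 0x447F2F

0x447F2F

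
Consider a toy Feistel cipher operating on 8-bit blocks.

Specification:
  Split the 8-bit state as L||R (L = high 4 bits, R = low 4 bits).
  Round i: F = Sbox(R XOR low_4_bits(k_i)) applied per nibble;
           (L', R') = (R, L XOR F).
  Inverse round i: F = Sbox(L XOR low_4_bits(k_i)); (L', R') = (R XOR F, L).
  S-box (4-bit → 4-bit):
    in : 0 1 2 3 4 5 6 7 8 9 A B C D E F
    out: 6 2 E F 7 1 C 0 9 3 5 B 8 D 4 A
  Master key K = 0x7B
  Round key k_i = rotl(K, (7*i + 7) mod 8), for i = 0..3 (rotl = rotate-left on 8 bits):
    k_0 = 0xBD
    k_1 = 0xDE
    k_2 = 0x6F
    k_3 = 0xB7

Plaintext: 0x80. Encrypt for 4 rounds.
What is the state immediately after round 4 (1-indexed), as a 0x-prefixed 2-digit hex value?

s_0 = plaintext = 0x80
s_1 = Round(s_0, k_0) = 0x05
s_2 = Round(s_1, k_1) = 0x5B
s_3 = Round(s_2, k_2) = 0xB2
s_4 = Round(s_3, k_3) = 0x2A

0x2A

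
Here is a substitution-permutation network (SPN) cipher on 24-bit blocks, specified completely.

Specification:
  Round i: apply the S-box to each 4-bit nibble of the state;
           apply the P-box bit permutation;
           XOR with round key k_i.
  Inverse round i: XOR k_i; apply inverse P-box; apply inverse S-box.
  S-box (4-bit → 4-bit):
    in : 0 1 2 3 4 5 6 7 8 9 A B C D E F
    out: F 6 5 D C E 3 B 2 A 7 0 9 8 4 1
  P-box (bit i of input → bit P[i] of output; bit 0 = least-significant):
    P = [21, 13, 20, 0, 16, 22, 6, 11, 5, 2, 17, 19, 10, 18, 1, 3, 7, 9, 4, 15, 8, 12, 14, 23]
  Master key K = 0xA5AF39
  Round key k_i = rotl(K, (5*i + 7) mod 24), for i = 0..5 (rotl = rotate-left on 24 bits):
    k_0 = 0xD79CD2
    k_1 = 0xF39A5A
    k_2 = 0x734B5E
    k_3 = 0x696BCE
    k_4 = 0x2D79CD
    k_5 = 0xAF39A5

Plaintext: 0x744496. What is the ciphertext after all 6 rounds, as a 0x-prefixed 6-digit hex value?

s_0 = plaintext = 0x744496
s_1 = Round(s_0, k_0) = 0x3D25C8
s_2 = Round(s_1, k_1) = 0x78775C
s_3 = Round(s_2, k_2) = 0x9F5433
s_4 = Round(s_3, k_3) = 0xD67305
s_5 = Round(s_4, k_4) = 0xF25724
s_6 = Round(s_5, k_5) = 0xB2385A

0xB2385A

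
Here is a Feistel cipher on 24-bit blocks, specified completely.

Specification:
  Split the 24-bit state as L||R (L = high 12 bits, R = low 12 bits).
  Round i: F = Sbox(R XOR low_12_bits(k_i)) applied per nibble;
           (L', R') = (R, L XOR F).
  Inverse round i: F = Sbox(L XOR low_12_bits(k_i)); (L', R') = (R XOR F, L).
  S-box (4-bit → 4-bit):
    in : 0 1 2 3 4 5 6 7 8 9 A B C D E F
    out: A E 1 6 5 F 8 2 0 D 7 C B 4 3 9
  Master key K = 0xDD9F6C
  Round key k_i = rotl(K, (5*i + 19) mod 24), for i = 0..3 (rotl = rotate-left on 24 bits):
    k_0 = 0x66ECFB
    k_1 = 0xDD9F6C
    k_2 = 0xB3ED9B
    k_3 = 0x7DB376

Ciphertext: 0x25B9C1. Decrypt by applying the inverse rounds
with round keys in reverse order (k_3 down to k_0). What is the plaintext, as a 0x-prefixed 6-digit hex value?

0xE74050

s_0 = ciphertext = 0x25B9C1
s_1 = InvRound(s_0, k_3) = 0x7D525B
s_2 = InvRound(s_1, k_2) = 0x5087D5
s_3 = InvRound(s_2, k_1) = 0x050508
s_4 = InvRound(s_3, k_0) = 0xE74050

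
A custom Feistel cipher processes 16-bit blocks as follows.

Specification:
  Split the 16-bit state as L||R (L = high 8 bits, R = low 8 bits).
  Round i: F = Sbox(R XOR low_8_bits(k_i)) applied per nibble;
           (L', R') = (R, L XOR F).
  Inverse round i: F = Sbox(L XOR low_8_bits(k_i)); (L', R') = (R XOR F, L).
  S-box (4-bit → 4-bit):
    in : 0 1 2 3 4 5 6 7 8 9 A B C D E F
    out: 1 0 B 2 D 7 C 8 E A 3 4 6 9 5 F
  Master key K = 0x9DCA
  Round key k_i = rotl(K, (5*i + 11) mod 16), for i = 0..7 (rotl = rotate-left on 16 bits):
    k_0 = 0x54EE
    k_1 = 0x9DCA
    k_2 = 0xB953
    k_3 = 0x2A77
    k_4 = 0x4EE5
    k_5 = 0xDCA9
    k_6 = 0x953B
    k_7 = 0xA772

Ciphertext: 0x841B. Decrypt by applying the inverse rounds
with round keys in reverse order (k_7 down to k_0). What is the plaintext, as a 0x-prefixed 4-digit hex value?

s_0 = ciphertext = 0x841B
s_1 = InvRound(s_0, k_7) = 0xE784
s_2 = InvRound(s_1, k_6) = 0x12E7
s_3 = InvRound(s_2, k_5) = 0xA312
s_4 = InvRound(s_3, k_4) = 0xCEA3
s_5 = InvRound(s_4, k_3) = 0xE9CE
s_6 = InvRound(s_5, k_2) = 0x8DE9
s_7 = InvRound(s_6, k_1) = 0x318D
s_8 = InvRound(s_7, k_0) = 0x1231

0x1231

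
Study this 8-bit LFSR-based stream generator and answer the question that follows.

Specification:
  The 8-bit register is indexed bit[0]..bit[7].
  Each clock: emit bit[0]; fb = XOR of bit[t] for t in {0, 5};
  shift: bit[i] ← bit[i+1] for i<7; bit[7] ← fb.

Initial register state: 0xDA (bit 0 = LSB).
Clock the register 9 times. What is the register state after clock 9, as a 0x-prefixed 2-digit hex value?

reg_0 = 0xDA
clock 1: out=0, reg = 0x6D
clock 2: out=1, reg = 0x36
clock 3: out=0, reg = 0x9B
clock 4: out=1, reg = 0xCD
clock 5: out=1, reg = 0xE6
clock 6: out=0, reg = 0xF3
clock 7: out=1, reg = 0x79
clock 8: out=1, reg = 0x3C
clock 9: out=0, reg = 0x9E

0x9E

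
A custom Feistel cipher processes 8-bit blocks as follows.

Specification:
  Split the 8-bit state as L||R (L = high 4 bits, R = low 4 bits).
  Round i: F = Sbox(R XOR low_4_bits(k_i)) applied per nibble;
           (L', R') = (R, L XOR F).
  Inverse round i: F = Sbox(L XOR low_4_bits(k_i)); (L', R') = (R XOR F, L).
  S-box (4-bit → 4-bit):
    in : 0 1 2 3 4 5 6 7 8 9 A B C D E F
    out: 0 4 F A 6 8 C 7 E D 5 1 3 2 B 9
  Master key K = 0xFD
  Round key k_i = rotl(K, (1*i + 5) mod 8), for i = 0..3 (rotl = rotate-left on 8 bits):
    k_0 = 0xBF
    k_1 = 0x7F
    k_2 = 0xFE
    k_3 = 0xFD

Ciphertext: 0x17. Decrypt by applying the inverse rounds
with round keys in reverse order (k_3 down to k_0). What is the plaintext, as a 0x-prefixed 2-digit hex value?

0x15

s_0 = ciphertext = 0x17
s_1 = InvRound(s_0, k_3) = 0x41
s_2 = InvRound(s_1, k_2) = 0x44
s_3 = InvRound(s_2, k_1) = 0x54
s_4 = InvRound(s_3, k_0) = 0x15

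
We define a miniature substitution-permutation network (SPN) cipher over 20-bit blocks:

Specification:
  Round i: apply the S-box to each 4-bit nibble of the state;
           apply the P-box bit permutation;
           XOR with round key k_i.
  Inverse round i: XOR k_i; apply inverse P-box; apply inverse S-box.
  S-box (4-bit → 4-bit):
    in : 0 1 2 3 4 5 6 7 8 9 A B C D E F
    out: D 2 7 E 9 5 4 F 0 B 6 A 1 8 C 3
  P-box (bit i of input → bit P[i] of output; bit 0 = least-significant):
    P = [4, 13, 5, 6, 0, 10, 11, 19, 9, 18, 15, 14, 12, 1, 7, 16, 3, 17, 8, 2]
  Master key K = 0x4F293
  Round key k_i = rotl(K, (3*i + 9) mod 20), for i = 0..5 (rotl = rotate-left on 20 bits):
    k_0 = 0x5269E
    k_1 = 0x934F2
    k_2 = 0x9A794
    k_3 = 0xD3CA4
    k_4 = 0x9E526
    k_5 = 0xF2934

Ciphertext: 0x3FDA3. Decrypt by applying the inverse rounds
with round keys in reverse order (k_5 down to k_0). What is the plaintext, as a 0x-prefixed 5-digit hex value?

0xC9491

s_0 = ciphertext = 0x3FDA3
s_1 = InvRound(s_0, k_5) = 0xD239C
s_2 = InvRound(s_1, k_4) = 0xCA715
s_3 = InvRound(s_2, k_3) = 0x60555
s_4 = InvRound(s_3, k_2) = 0x1E24B
s_5 = InvRound(s_4, k_1) = 0xC5095
s_6 = InvRound(s_5, k_0) = 0xC9491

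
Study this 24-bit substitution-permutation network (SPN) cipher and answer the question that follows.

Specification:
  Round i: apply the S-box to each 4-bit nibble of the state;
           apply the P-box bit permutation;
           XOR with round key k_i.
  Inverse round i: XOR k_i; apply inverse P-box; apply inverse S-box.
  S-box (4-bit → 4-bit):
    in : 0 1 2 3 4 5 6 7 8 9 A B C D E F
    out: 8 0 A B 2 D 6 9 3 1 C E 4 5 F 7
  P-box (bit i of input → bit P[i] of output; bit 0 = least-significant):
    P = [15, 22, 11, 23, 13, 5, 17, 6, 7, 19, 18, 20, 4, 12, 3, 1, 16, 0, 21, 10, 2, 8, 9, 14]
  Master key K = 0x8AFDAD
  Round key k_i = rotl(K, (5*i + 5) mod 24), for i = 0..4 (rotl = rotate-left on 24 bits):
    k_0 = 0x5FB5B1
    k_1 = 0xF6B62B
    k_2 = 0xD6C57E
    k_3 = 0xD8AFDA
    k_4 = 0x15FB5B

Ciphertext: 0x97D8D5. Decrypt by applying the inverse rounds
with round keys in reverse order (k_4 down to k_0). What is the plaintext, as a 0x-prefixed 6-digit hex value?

s_0 = ciphertext = 0x97D8D5
s_1 = InvRound(s_0, k_4) = 0xF1A9D0
s_2 = InvRound(s_1, k_3) = 0xC5A411
s_3 = InvRound(s_2, k_2) = 0x38A0E1
s_4 = InvRound(s_3, k_1) = 0xC0BFA2
s_5 = InvRound(s_4, k_0) = 0xC87BCA

0xC87BCA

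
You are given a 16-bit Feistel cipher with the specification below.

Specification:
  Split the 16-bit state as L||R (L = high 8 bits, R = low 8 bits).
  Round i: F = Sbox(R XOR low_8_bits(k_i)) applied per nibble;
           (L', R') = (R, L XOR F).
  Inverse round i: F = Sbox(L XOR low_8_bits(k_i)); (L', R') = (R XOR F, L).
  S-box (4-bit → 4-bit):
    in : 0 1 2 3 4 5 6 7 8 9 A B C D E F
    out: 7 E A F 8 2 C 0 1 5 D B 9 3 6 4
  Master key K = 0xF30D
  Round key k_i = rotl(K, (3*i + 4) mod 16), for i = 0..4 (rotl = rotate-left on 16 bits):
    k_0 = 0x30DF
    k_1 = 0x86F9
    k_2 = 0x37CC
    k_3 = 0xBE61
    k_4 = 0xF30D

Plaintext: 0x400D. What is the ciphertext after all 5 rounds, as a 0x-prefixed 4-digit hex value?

0xB1F5

s_0 = plaintext = 0x400D
s_1 = Round(s_0, k_0) = 0x0D7A
s_2 = Round(s_1, k_1) = 0x7A12
s_3 = Round(s_2, k_2) = 0x124C
s_4 = Round(s_3, k_3) = 0x4CB1
s_5 = Round(s_4, k_4) = 0xB1F5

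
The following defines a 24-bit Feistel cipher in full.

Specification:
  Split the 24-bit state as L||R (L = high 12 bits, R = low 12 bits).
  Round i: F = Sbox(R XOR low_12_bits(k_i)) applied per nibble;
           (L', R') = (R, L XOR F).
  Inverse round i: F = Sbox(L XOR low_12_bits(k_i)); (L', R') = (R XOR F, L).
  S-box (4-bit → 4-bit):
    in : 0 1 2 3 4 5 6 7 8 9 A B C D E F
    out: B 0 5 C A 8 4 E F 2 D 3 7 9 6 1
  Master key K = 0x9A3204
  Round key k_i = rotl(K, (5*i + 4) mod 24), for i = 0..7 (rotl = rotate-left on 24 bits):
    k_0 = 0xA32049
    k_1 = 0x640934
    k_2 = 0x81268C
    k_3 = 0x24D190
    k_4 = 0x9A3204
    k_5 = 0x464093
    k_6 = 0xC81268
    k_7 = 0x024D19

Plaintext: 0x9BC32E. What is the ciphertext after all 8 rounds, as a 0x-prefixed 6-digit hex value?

0x31987A

s_0 = plaintext = 0x9BC32E
s_1 = Round(s_0, k_0) = 0x32E5F2
s_2 = Round(s_1, k_1) = 0x5F245A
s_3 = Round(s_2, k_2) = 0x45A066
s_4 = Round(s_3, k_3) = 0x06644E
s_5 = Round(s_4, k_4) = 0x44E4CB
s_6 = Round(s_5, k_5) = 0x4CBEC1
s_7 = Round(s_6, k_6) = 0xEC1319
s_8 = Round(s_7, k_7) = 0x31987A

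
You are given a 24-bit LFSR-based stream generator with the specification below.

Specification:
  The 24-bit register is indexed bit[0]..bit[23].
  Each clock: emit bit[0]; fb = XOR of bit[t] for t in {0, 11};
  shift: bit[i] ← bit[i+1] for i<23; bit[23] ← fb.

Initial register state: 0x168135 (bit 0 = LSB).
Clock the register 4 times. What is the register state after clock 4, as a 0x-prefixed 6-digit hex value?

reg_0 = 0x168135
clock 1: out=1, reg = 0x8B409A
clock 2: out=0, reg = 0x45A04D
clock 3: out=1, reg = 0xA2D026
clock 4: out=0, reg = 0x516813

0x516813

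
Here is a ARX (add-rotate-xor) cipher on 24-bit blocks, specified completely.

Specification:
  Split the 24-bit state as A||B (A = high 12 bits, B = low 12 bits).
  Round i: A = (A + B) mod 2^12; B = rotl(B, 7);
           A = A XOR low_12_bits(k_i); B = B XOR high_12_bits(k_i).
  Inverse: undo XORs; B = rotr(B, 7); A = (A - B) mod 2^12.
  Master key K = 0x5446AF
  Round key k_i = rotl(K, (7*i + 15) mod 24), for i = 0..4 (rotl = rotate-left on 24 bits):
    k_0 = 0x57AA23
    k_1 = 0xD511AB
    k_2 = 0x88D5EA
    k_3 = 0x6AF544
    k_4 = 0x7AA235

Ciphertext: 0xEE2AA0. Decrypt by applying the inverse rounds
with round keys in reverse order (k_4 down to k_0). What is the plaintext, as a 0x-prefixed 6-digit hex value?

0x52190D

s_0 = ciphertext = 0xEE2AA0
s_1 = InvRound(s_0, k_4) = 0xB7D15A
s_2 = InvRound(s_1, k_3) = 0xF8AEAF
s_3 = InvRound(s_2, k_2) = 0x61444C
s_4 = InvRound(s_3, k_1) = 0x40D3B2
s_5 = InvRound(s_4, k_0) = 0x52190D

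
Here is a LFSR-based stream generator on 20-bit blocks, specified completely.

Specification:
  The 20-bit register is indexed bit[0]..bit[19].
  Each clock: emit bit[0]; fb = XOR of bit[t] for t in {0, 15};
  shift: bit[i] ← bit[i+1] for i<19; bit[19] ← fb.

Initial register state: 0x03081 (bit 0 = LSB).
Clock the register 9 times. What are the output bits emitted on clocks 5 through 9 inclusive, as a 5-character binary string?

00010

reg_0 = 0x03081
clock 1: out=1, reg = 0x81840
clock 2: out=0, reg = 0x40C20
clock 3: out=0, reg = 0x20610
clock 4: out=0, reg = 0x10308
clock 5: out=0, reg = 0x08184
clock 6: out=0, reg = 0x840C2
clock 7: out=0, reg = 0x42061
clock 8: out=1, reg = 0xA1030
clock 9: out=0, reg = 0x50818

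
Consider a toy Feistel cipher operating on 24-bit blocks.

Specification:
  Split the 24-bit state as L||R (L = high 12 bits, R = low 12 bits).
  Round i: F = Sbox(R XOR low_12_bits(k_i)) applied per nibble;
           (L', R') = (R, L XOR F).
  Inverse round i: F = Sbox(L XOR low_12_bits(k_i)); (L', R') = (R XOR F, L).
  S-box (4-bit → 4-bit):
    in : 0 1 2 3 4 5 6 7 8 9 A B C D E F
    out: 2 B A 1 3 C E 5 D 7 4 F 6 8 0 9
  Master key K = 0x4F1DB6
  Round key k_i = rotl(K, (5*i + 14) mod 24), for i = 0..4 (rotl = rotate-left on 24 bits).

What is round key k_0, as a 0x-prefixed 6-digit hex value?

K = 0x4F1DB6
k_0 = rotl(K, (5*0+14) mod 24) = rotl(K, 14) = 0x6D93C7

0x6D93C7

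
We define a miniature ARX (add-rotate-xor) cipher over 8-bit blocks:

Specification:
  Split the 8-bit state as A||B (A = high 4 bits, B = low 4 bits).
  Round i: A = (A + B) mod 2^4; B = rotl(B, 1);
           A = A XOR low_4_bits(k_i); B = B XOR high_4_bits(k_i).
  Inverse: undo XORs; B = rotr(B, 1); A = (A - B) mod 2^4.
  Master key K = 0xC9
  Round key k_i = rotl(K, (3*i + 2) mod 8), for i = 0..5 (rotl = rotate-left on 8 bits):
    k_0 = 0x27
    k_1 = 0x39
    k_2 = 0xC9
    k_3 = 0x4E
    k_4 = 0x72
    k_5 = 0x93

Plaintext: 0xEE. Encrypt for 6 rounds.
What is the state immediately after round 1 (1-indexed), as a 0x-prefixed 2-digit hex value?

0xBF

s_0 = plaintext = 0xEE
s_1 = Round(s_0, k_0) = 0xBF
s_2 = Round(s_1, k_1) = 0x3C
s_3 = Round(s_2, k_2) = 0x65
s_4 = Round(s_3, k_3) = 0x5E
s_5 = Round(s_4, k_4) = 0x1A
s_6 = Round(s_5, k_5) = 0x8C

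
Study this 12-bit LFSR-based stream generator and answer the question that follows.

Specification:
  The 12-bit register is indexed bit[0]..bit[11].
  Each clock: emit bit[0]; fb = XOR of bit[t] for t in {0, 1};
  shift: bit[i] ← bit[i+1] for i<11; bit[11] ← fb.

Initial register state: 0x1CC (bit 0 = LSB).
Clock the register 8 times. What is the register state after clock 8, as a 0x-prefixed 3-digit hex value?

0x2A1

reg_0 = 0x1CC
clock 1: out=0, reg = 0x0E6
clock 2: out=0, reg = 0x873
clock 3: out=1, reg = 0x439
clock 4: out=1, reg = 0xA1C
clock 5: out=0, reg = 0x50E
clock 6: out=0, reg = 0xA87
clock 7: out=1, reg = 0x543
clock 8: out=1, reg = 0x2A1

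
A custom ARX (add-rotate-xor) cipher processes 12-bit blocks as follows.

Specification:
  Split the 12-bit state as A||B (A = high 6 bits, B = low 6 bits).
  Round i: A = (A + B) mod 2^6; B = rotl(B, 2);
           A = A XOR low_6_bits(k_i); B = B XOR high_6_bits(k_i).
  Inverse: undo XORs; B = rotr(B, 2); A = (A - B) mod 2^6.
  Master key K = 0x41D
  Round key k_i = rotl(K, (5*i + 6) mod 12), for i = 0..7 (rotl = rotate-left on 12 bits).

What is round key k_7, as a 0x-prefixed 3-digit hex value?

0x3A8

K = 0x41D
k_0 = rotl(K, (5*0+6) mod 12) = rotl(K, 6) = 0x750
k_1 = rotl(K, (5*1+6) mod 12) = rotl(K, 11) = 0xA0E
k_2 = rotl(K, (5*2+6) mod 12) = rotl(K, 4) = 0x1D4
k_3 = rotl(K, (5*3+6) mod 12) = rotl(K, 9) = 0xA83
k_4 = rotl(K, (5*4+6) mod 12) = rotl(K, 2) = 0x075
k_5 = rotl(K, (5*5+6) mod 12) = rotl(K, 7) = 0xEA0
k_6 = rotl(K, (5*6+6) mod 12) = rotl(K, 0) = 0x41D
k_7 = rotl(K, (5*7+6) mod 12) = rotl(K, 5) = 0x3A8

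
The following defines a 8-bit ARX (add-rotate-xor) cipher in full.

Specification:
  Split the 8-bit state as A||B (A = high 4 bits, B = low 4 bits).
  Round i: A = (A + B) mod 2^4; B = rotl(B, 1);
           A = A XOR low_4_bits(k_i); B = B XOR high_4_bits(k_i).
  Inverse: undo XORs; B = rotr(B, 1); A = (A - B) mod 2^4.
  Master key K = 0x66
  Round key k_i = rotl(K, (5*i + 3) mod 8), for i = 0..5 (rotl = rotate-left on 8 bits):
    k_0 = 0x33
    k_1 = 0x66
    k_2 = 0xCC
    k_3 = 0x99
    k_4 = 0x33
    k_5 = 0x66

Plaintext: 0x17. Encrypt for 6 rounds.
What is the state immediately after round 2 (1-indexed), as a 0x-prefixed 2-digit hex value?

0xED

s_0 = plaintext = 0x17
s_1 = Round(s_0, k_0) = 0xBD
s_2 = Round(s_1, k_1) = 0xED
s_3 = Round(s_2, k_2) = 0x77
s_4 = Round(s_3, k_3) = 0x77
s_5 = Round(s_4, k_4) = 0xDD
s_6 = Round(s_5, k_5) = 0xCD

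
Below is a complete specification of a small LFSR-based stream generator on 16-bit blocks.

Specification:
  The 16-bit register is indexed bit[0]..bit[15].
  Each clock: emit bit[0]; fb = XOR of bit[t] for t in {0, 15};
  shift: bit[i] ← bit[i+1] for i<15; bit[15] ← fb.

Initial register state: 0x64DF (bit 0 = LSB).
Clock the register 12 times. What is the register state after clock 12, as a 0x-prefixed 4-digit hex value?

0x3B56

reg_0 = 0x64DF
clock 1: out=1, reg = 0xB26F
clock 2: out=1, reg = 0x5937
clock 3: out=1, reg = 0xAC9B
clock 4: out=1, reg = 0x564D
clock 5: out=1, reg = 0xAB26
clock 6: out=0, reg = 0xD593
clock 7: out=1, reg = 0x6AC9
clock 8: out=1, reg = 0xB564
clock 9: out=0, reg = 0xDAB2
clock 10: out=0, reg = 0xED59
clock 11: out=1, reg = 0x76AC
clock 12: out=0, reg = 0x3B56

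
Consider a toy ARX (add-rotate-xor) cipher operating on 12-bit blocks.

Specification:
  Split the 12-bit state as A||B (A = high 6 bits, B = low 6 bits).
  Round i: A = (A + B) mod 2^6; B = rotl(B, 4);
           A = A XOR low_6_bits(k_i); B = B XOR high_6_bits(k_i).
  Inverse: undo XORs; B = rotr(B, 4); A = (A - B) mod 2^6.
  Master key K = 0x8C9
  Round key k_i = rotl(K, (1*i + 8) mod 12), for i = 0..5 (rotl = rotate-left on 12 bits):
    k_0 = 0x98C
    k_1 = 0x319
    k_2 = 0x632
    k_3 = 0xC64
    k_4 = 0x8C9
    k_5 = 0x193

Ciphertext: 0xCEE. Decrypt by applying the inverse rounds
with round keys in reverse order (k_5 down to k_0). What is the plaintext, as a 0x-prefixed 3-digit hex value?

s_0 = ciphertext = 0xCEE
s_1 = InvRound(s_0, k_5) = 0xFA2
s_2 = InvRound(s_1, k_4) = 0xCC4
s_3 = InvRound(s_2, k_3) = 0x017
s_4 = InvRound(s_3, k_2) = 0xDBC
s_5 = InvRound(s_4, k_1) = 0xB03
s_6 = InvRound(s_5, k_0) = 0x296

0x296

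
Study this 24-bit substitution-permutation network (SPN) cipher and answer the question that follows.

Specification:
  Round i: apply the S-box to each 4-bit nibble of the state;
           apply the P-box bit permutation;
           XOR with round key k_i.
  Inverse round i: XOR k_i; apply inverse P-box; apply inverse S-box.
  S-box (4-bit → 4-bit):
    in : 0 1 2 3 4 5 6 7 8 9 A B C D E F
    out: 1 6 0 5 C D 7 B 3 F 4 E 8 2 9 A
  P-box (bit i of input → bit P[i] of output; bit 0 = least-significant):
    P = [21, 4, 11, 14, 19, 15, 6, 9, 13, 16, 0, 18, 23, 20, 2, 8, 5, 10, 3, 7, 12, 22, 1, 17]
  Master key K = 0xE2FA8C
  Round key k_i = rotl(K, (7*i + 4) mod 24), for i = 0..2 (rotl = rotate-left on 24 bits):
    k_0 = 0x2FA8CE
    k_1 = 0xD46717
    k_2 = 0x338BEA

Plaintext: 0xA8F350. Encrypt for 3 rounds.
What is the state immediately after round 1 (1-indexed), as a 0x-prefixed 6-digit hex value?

s_0 = plaintext = 0xA8F350
s_1 = Round(s_0, k_0) = 0x178FAD
s_2 = Round(s_1, k_1) = 0x0163E5
s_3 = Round(s_2, k_2) = 0x8BF5E7

0x178FAD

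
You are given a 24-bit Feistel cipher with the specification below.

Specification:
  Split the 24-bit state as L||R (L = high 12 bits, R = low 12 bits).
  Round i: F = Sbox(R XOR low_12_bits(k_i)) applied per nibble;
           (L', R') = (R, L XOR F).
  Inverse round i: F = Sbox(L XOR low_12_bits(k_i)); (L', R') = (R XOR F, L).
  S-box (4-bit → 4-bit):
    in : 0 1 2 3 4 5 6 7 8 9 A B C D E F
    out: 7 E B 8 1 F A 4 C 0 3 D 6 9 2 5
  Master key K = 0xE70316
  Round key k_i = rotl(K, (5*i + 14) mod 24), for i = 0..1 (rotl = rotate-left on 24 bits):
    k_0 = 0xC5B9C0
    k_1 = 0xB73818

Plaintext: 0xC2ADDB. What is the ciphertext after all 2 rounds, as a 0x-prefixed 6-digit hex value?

s_0 = plaintext = 0xC2ADDB
s_1 = Round(s_0, k_0) = 0xDDBDC7
s_2 = Round(s_1, k_1) = 0xDC724E

0xDC724E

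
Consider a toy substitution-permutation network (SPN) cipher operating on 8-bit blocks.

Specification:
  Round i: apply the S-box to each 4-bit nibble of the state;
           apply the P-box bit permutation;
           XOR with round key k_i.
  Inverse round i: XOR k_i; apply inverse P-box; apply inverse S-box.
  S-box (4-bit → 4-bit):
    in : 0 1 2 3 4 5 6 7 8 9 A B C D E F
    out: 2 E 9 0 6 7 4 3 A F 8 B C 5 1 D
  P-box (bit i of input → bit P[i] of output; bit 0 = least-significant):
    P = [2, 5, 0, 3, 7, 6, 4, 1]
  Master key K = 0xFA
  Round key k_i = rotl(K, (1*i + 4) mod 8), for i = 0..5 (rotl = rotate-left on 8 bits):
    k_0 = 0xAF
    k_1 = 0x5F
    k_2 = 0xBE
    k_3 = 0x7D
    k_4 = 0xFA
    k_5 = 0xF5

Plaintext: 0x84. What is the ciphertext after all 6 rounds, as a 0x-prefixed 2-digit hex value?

s_0 = plaintext = 0x84
s_1 = Round(s_0, k_0) = 0xCC
s_2 = Round(s_1, k_1) = 0x44
s_3 = Round(s_2, k_2) = 0xCF
s_4 = Round(s_3, k_3) = 0x62
s_5 = Round(s_4, k_4) = 0xE6
s_6 = Round(s_5, k_5) = 0x74

0x74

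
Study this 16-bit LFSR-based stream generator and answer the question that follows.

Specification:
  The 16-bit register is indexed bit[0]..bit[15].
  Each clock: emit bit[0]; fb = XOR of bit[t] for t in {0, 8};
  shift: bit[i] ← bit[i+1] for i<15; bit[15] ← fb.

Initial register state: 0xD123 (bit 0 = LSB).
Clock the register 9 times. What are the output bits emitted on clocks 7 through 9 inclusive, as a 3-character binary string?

reg_0 = 0xD123
clock 1: out=1, reg = 0x6891
clock 2: out=1, reg = 0xB448
clock 3: out=0, reg = 0x5A24
clock 4: out=0, reg = 0x2D12
clock 5: out=0, reg = 0x9689
clock 6: out=1, reg = 0xCB44
clock 7: out=0, reg = 0xE5A2
clock 8: out=0, reg = 0xF2D1
clock 9: out=1, reg = 0xF968

001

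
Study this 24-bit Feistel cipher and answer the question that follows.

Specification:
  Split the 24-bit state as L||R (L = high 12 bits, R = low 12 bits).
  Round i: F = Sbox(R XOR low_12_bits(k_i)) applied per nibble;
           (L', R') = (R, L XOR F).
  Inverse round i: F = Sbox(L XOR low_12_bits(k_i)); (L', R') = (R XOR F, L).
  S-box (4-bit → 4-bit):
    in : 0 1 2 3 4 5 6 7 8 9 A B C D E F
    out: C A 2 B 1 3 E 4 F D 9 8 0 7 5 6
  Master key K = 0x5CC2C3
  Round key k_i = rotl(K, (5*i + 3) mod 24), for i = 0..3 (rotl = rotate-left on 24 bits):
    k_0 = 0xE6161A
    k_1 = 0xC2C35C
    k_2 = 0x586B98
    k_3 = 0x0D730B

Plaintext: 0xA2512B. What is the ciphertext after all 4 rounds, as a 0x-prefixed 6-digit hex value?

0x910F88

s_0 = plaintext = 0xA2512B
s_1 = Round(s_0, k_0) = 0x12BE9F
s_2 = Round(s_1, k_1) = 0xE9F620
s_3 = Round(s_2, k_2) = 0x620910
s_4 = Round(s_3, k_3) = 0x910F88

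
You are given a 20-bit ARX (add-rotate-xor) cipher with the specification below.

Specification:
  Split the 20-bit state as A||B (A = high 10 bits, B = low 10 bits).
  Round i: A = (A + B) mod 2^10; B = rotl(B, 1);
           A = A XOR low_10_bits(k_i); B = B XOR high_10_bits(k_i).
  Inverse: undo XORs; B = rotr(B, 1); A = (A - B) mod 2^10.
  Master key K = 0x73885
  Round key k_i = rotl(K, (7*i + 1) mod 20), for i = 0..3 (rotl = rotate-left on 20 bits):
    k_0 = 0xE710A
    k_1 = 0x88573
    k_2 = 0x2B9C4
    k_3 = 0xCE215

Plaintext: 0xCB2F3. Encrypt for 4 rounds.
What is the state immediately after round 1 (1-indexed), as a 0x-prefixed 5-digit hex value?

s_0 = plaintext = 0xCB2F3
s_1 = Round(s_0, k_0) = 0xC567B
s_2 = Round(s_1, k_1) = 0x38ED6
s_3 = Round(s_2, k_2) = 0x9F503
s_4 = Round(s_3, k_3) = 0x6553E

0xC567B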